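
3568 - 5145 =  - 1577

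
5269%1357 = 1198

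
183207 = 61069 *3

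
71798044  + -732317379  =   - 660519335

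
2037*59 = 120183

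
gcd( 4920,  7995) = 615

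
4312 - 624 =3688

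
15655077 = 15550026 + 105051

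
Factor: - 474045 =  - 3^1*5^1*11^1*13^2 * 17^1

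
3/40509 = 1/13503 = 0.00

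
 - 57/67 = -1 + 10/67 = - 0.85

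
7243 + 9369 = 16612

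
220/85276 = 55/21319 =0.00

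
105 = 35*3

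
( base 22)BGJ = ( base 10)5695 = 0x163F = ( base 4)1120333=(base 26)8B1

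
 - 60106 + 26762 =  - 33344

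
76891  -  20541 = 56350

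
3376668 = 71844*47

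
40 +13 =53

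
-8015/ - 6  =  8015/6 = 1335.83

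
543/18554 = 543/18554 = 0.03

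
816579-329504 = 487075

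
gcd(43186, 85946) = 2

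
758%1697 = 758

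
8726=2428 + 6298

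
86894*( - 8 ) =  - 695152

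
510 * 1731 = 882810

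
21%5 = 1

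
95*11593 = 1101335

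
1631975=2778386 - 1146411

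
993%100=93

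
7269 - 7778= - 509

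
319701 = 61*5241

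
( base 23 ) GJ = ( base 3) 112100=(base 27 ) E9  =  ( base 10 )387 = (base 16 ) 183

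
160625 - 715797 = - 555172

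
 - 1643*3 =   -  4929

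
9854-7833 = 2021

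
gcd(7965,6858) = 27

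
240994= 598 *403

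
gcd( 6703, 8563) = 1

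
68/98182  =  34/49091 = 0.00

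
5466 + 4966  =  10432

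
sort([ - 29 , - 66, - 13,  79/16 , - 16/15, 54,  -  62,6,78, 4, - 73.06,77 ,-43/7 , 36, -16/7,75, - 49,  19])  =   [ - 73.06, - 66, -62, - 49, - 29, - 13,-43/7, - 16/7 , - 16/15,4,  79/16, 6,19, 36, 54 , 75,  77, 78]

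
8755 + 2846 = 11601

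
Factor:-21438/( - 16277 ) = 2^1*3^3* 41^ (  -  1 ) =54/41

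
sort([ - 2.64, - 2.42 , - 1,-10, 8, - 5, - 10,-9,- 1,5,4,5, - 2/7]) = [- 10, - 10, - 9, - 5,  -  2.64, - 2.42, - 1, - 1 , - 2/7,4,5 , 5,8]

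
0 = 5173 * 0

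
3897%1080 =657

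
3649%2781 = 868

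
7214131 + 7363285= 14577416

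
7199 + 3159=10358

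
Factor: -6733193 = - 6733193^1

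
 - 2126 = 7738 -9864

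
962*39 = 37518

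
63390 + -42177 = 21213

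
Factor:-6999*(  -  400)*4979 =2^4*3^1*5^2*13^1*383^1*2333^1 = 13939208400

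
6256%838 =390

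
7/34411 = 7/34411 = 0.00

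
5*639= 3195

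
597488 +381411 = 978899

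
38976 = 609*64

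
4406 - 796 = 3610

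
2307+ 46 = 2353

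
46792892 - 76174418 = - 29381526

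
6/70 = 3/35 = 0.09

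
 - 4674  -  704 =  - 5378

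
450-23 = 427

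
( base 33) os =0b1100110100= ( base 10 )820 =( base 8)1464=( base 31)QE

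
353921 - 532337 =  - 178416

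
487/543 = 487/543  =  0.90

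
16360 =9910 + 6450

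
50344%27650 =22694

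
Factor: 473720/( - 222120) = -3^ ( - 2 )*13^1 * 617^( - 1)*911^1=- 11843/5553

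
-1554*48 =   -  74592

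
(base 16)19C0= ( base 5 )202332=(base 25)ADH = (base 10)6592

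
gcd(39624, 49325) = 1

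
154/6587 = 22/941 = 0.02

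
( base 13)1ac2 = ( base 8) 7715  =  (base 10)4045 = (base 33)3NJ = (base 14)168D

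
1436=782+654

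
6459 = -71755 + 78214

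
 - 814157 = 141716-955873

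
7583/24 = 7583/24 = 315.96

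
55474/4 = 27737/2= 13868.50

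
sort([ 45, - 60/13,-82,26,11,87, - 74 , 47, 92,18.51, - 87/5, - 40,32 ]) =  [ - 82, - 74, - 40, - 87/5, - 60/13, 11,18.51,26,32,45,47,  87,92 ] 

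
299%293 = 6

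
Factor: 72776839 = 73^1 * 359^1 * 2777^1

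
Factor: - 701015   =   - 5^1*7^1*20029^1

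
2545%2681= 2545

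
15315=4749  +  10566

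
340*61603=20945020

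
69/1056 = 23/352  =  0.07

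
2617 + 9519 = 12136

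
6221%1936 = 413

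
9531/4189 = 2 + 1153/4189 = 2.28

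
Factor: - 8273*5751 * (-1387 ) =3^4*19^1* 71^1*73^1*8273^1=65990717901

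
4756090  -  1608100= 3147990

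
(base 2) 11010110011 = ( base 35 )1e0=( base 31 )1OA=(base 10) 1715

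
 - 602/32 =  - 19 + 3/16 = - 18.81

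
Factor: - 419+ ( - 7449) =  - 7868   =  -2^2*7^1*281^1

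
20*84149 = 1682980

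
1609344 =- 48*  ( - 33528)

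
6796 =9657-2861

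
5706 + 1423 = 7129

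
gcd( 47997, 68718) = 3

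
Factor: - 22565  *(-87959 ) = 1984794835 = 5^1*4513^1*87959^1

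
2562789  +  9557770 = 12120559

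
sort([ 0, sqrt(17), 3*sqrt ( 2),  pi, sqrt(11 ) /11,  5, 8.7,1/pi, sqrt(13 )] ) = [ 0,sqrt(11) /11 , 1/pi,  pi, sqrt( 13 ),  sqrt(17 ),3*sqrt(2 ),5, 8.7] 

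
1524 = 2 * 762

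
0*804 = 0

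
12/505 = 12/505 = 0.02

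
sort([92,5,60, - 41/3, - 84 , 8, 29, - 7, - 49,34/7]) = [ - 84, - 49,-41/3, -7,34/7, 5, 8,29,60, 92] 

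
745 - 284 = 461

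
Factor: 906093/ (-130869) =  -  907/131 = -  131^( - 1 ) * 907^1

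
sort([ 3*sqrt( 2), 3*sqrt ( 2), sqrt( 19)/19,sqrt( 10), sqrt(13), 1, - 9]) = [-9,  sqrt( 19) /19,1,sqrt(10), sqrt(13 ),3*sqrt(2),3*sqrt( 2 )]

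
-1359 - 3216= - 4575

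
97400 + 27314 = 124714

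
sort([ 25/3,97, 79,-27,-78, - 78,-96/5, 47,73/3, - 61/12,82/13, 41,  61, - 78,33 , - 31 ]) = [ - 78,-78,- 78, - 31,- 27, - 96/5, - 61/12,  82/13,25/3, 73/3,33, 41,47 , 61,79,97 ]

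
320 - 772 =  - 452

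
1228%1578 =1228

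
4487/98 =641/14 =45.79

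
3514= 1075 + 2439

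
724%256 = 212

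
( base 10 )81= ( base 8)121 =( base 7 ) 144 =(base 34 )2D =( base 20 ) 41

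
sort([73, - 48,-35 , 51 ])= [ - 48,  -  35,51 , 73]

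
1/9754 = 1/9754 = 0.00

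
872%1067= 872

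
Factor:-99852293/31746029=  - 7^(-1)*107^1*933199^1*4535147^ ( - 1)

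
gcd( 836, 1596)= 76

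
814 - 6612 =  - 5798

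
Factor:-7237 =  - 7237^1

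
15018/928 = 16+85/464 = 16.18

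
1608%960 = 648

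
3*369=1107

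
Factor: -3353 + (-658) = - 3^1*7^1*191^1 = - 4011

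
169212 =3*56404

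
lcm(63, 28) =252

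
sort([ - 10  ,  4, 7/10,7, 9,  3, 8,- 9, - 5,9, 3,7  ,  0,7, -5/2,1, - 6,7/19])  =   [ - 10, - 9, - 6,  -  5, -5/2, 0 , 7/19, 7/10 , 1,  3, 3, 4, 7, 7,  7, 8, 9,9 ]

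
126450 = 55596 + 70854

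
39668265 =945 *41977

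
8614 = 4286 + 4328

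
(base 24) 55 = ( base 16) 7d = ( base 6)325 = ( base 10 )125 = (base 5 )1000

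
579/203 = 579/203 = 2.85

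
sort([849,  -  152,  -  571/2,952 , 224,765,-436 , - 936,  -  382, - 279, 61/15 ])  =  [ - 936, - 436, - 382, - 571/2, - 279, - 152,61/15, 224,765,849 , 952]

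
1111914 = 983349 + 128565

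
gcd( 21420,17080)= 140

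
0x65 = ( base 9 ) 122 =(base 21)4H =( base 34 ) 2x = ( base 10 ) 101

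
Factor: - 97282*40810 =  - 2^2  *5^1*7^1 * 11^1*53^1 * 127^1*383^1 =- 3970078420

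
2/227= 2/227  =  0.01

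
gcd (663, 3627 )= 39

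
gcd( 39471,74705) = 223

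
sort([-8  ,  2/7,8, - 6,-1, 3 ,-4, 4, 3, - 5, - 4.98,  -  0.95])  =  [ - 8, - 6, - 5,- 4.98,- 4, - 1, - 0.95, 2/7,3, 3,4,  8]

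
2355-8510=  -  6155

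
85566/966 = 88 + 93/161= 88.58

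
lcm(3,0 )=0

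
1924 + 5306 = 7230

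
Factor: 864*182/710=2^5*3^3*5^( - 1)*7^1* 13^1*71^( - 1)=78624/355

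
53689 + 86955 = 140644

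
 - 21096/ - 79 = 21096/79 = 267.04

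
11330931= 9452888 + 1878043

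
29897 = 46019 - 16122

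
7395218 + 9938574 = 17333792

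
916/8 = 114 +1/2 = 114.50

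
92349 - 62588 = 29761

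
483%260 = 223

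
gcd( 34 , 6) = 2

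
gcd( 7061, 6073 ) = 1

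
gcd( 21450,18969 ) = 3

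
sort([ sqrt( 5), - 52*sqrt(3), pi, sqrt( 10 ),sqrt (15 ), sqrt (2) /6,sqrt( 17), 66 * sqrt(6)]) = [  -  52*sqrt (3 ), sqrt( 2) /6,  sqrt (5),pi , sqrt( 10), sqrt (15),sqrt( 17),66 * sqrt(6 )] 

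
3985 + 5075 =9060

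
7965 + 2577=10542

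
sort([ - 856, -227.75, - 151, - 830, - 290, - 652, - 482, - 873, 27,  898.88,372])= [ -873, - 856, - 830, - 652, - 482, - 290, - 227.75,-151, 27,  372,898.88] 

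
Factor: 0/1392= 0=0^1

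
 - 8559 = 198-8757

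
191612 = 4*47903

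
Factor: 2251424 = 2^5* 7^1*19^1*23^2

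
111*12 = 1332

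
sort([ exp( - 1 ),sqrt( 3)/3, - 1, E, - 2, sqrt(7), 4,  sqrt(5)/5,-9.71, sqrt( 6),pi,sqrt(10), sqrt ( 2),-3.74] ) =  [ - 9.71, - 3.74,-2, - 1,exp( - 1),sqrt(  5)/5, sqrt(3)/3, sqrt(2), sqrt (6 ), sqrt(7), E , pi,sqrt( 10), 4]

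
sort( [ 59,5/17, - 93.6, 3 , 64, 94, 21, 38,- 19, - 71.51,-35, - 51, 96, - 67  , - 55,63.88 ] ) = [ - 93.6, - 71.51, - 67, - 55, - 51 , - 35, - 19, 5/17,  3,21, 38,59, 63.88, 64,94, 96 ] 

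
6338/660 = 3169/330 = 9.60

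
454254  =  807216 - 352962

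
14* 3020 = 42280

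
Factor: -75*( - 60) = 4500=2^2*3^2*5^3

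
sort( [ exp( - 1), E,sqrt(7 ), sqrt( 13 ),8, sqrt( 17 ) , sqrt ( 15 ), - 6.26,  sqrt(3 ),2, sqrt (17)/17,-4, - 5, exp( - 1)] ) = [  -  6.26, - 5 ,  -  4,sqrt(17)/17,exp(-1),  exp (  -  1),  sqrt(3),  2, sqrt ( 7 ),E,sqrt( 13),  sqrt( 15),sqrt(17), 8]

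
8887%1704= 367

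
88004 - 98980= - 10976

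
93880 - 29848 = 64032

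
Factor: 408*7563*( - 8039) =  - 2^3*3^2*  17^1*2521^1*8039^1  =  - 24805974456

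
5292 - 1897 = 3395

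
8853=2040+6813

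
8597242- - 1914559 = 10511801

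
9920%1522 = 788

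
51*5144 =262344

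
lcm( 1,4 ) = 4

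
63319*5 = 316595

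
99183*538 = 53360454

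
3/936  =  1/312 = 0.00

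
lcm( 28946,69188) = 2836708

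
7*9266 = 64862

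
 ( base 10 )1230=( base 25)1o5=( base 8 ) 2316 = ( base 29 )1DC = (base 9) 1616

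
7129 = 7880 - 751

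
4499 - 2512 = 1987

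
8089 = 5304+2785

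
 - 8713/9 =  - 969 + 8/9= - 968.11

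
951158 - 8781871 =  - 7830713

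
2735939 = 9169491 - 6433552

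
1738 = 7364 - 5626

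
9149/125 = 9149/125 = 73.19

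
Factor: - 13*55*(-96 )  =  2^5*3^1 * 5^1*11^1* 13^1 = 68640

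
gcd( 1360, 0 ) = 1360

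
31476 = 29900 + 1576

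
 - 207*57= - 11799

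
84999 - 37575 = 47424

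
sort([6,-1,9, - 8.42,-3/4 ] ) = [-8.42, - 1,-3/4,6, 9 ]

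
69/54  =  1  +  5/18 = 1.28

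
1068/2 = 534=534.00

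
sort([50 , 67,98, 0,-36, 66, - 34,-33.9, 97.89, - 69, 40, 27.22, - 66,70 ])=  [ - 69  , - 66, -36, - 34, - 33.9  ,  0,27.22, 40,50,66, 67,  70,97.89, 98] 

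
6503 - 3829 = 2674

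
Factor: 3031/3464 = 2^( - 3)*7^1  =  7/8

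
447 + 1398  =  1845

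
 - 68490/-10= 6849/1 = 6849.00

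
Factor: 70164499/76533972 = 2^( - 2 )*3^( - 1)*23^(  -  1)*109^1*241^1*2671^1* 277297^( - 1)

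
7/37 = 7/37 = 0.19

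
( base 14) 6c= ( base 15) 66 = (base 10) 96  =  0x60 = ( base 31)33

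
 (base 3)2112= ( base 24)2K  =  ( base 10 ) 68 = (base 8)104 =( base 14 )4C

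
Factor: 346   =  2^1*173^1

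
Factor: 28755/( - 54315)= -9/17= -3^2 * 17^( - 1 ) 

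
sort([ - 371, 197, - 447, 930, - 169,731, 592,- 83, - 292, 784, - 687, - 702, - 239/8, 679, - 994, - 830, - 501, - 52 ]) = [-994,-830, - 702, - 687, - 501, - 447,-371, - 292, - 169,-83, - 52 , - 239/8,197, 592, 679 , 731, 784, 930 ] 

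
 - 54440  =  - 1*54440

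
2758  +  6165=8923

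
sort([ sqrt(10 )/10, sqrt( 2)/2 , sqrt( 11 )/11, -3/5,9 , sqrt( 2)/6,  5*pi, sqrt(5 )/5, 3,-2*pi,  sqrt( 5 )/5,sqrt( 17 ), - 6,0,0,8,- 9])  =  [ -9, - 2*pi, - 6, -3/5, 0, 0,sqrt(2)/6,sqrt( 11 )/11,sqrt( 10)/10,sqrt( 5)/5, sqrt( 5)/5, sqrt( 2 )/2, 3,  sqrt( 17 ), 8, 9, 5*pi]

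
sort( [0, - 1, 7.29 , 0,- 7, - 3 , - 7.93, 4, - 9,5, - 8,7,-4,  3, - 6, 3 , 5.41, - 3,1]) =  [ - 9, - 8, - 7.93,-7, - 6, - 4 , - 3, - 3, - 1, 0, 0,1, 3,3,4,5,5.41,  7,7.29]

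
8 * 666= 5328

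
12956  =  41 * 316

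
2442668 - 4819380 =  - 2376712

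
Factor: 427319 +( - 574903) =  - 2^7*1153^1 = - 147584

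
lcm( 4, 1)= 4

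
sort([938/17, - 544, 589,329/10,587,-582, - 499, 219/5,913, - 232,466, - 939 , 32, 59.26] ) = [-939, - 582, - 544, - 499,-232,32,329/10, 219/5, 938/17, 59.26 , 466 , 587, 589 , 913]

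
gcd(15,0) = 15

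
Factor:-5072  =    -  2^4*317^1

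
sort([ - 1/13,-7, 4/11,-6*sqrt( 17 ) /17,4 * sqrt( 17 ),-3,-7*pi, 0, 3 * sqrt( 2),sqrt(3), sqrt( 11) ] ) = [ - 7* pi, - 7, - 3, -6*sqrt( 17)/17 ,-1/13, 0, 4/11, sqrt( 3),sqrt (11), 3*sqrt( 2), 4*sqrt( 17) ]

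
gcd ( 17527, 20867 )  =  1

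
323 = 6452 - 6129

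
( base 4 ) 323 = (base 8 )73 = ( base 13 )47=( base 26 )27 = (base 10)59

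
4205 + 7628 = 11833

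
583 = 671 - 88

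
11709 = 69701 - 57992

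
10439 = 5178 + 5261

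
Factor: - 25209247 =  - 7^1  *37^1*131^1 * 743^1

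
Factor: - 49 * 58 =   -  2^1*7^2 * 29^1 = - 2842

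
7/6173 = 7/6173 = 0.00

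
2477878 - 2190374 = 287504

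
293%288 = 5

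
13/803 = 13/803 = 0.02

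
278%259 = 19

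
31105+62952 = 94057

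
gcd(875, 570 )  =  5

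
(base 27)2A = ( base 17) 3D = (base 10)64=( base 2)1000000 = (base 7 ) 121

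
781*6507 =5081967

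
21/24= 7/8=0.88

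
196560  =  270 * 728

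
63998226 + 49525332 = 113523558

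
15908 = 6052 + 9856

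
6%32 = 6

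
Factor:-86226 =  - 2^1*3^1*7^1*2053^1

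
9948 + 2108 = 12056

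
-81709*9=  - 735381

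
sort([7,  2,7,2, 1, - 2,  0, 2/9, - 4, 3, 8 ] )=[ - 4,-2, 0, 2/9, 1  ,  2,2, 3,7,7,  8]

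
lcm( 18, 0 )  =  0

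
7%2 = 1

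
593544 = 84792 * 7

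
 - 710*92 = -65320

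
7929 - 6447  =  1482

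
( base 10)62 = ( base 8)76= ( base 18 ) 38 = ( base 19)35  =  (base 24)2E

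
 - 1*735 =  - 735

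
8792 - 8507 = 285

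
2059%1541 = 518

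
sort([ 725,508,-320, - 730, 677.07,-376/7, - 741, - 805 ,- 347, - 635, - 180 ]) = [ - 805 , - 741, - 730, - 635,- 347,-320,-180, - 376/7,508,677.07,725]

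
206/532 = 103/266 = 0.39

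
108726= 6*18121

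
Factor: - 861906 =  - 2^1 * 3^1*143651^1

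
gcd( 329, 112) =7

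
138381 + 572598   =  710979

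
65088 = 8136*8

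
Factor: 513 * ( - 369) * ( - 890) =2^1*3^5*5^1*19^1*41^1* 89^1 =168474330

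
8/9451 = 8/9451 = 0.00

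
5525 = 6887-1362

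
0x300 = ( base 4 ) 30000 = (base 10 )768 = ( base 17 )2B3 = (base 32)O0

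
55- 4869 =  - 4814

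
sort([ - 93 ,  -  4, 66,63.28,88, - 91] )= [ - 93, - 91, - 4,63.28,66,  88]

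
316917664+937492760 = 1254410424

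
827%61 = 34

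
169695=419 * 405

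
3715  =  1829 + 1886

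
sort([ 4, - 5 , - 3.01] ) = [ - 5, - 3.01, 4 ] 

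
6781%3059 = 663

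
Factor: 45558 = 2^1*3^2*2531^1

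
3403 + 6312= 9715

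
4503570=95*47406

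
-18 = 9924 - 9942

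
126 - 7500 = - 7374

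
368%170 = 28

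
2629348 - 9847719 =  - 7218371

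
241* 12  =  2892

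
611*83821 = 51214631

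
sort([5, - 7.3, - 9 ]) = [ - 9, - 7.3,5]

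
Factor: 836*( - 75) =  - 62700=- 2^2*3^1 * 5^2*11^1*19^1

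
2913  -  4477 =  - 1564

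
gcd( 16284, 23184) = 276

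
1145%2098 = 1145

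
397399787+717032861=1114432648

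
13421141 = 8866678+4554463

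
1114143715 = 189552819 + 924590896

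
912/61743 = 304/20581 = 0.01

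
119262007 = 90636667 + 28625340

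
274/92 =137/46 = 2.98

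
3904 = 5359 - 1455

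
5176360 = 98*52820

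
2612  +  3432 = 6044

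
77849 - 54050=23799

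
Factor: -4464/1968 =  - 3^1*31^1*41^( - 1) = - 93/41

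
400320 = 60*6672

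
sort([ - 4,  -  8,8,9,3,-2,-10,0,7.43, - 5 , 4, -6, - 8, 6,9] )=[ - 10 ,-8 , -8, - 6,-5,-4, - 2, 0,3,4 , 6,7.43, 8,9,9]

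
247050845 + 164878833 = 411929678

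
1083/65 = 1083/65 = 16.66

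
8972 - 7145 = 1827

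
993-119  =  874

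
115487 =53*2179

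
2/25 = 2/25 = 0.08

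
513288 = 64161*8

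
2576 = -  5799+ 8375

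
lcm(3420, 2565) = 10260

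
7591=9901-2310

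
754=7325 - 6571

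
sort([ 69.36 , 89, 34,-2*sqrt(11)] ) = [-2* sqrt(11)  ,  34,69.36, 89]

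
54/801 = 6/89 = 0.07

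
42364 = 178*238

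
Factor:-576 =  - 2^6*3^2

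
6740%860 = 720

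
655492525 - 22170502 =633322023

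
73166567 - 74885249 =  - 1718682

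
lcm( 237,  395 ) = 1185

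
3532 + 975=4507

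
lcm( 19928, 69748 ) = 139496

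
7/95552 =7/95552 = 0.00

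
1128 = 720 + 408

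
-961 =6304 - 7265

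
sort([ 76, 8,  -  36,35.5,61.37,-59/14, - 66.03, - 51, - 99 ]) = [ - 99, - 66.03, - 51, - 36, - 59/14,  8, 35.5, 61.37, 76]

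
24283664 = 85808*283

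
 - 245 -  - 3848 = 3603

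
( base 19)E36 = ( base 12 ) 2B65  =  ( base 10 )5117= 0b1001111111101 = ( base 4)1033331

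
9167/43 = 9167/43 = 213.19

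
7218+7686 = 14904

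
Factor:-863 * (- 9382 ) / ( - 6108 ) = -2^( - 1 )*3^(-1 ) * 509^ ( - 1)*863^1 *4691^1 = - 4048333/3054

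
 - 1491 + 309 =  - 1182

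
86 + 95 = 181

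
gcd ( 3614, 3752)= 2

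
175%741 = 175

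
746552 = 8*93319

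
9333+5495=14828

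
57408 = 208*276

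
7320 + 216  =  7536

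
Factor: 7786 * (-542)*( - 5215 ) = 2^2*5^1*7^1*17^1*149^1*229^1*271^1  =  22007362580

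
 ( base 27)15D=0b1101101101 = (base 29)117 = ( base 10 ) 877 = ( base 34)PR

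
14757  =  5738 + 9019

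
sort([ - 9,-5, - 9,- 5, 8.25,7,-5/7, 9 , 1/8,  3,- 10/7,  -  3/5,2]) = [ - 9, - 9 , - 5,- 5,  -  10/7, - 5/7, - 3/5 , 1/8 , 2 , 3,7, 8.25, 9 ] 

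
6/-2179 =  - 6/2179=- 0.00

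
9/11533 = 9/11533  =  0.00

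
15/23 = 15/23 =0.65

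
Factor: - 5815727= - 41^1*83^1 * 1709^1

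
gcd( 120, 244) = 4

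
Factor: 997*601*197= 118041809 =197^1*601^1*997^1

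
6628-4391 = 2237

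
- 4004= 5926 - 9930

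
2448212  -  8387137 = - 5938925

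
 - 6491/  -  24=270  +  11/24= 270.46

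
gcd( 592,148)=148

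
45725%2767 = 1453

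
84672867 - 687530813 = -602857946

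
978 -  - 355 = 1333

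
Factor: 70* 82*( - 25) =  - 143500=- 2^2 * 5^3*7^1*41^1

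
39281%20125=19156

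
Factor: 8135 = 5^1 * 1627^1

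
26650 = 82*325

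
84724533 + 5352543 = 90077076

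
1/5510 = 1/5510=0.00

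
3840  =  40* 96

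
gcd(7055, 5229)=83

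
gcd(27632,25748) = 628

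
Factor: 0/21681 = 0^1 = 0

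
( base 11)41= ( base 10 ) 45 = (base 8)55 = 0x2D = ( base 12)39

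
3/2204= 3/2204 =0.00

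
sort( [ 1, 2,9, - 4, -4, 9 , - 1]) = [ - 4, - 4, - 1,1,2, 9 , 9]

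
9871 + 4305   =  14176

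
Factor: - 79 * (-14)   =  2^1*7^1*79^1 = 1106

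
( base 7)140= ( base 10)77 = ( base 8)115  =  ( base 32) 2d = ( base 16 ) 4D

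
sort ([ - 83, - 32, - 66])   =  [ - 83, - 66, - 32 ] 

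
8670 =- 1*(-8670 )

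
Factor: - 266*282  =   - 75012 = - 2^2*3^1* 7^1 * 19^1*47^1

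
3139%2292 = 847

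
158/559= 158/559 = 0.28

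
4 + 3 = 7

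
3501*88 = 308088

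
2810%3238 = 2810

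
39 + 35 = 74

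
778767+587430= 1366197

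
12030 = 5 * 2406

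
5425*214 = 1160950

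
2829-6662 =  - 3833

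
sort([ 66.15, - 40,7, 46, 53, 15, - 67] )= [ - 67,-40,7,15,46,53, 66.15] 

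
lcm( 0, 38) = 0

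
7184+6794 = 13978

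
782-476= 306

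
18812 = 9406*2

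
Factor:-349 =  - 349^1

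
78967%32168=14631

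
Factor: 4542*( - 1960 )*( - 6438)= 2^5*3^2*5^1*7^2*29^1 * 37^1*757^1 = 57313136160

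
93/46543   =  93/46543 = 0.00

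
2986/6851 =2986/6851 = 0.44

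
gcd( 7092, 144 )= 36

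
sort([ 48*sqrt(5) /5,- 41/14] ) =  [ - 41/14,48*sqrt( 5 ) /5]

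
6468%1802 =1062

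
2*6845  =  13690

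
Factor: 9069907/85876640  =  2^( - 5 ) * 5^( - 1)*7^1*11^1 * 61^1 * 1931^1*536729^( - 1 ) 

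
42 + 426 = 468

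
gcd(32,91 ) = 1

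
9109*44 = 400796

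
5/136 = 5/136= 0.04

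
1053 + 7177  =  8230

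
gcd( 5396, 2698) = 2698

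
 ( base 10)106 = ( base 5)411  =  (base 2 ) 1101010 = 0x6A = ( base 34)34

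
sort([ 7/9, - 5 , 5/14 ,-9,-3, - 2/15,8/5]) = [ - 9, - 5, - 3, -2/15, 5/14, 7/9, 8/5 ]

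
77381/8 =9672 + 5/8 =9672.62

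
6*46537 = 279222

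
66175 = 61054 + 5121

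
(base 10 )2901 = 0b101101010101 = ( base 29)3d1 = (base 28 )3jh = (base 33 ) 2lu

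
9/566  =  9/566  =  0.02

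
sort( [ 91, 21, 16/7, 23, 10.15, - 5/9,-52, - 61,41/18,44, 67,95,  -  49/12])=[ - 61, - 52,- 49/12,  -  5/9, 41/18, 16/7, 10.15, 21,23, 44,  67, 91,95] 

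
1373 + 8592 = 9965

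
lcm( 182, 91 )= 182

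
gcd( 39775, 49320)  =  5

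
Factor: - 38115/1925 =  - 99/5 = - 3^2* 5^(  -  1)*11^1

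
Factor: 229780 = 2^2*5^1*11489^1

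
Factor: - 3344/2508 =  - 2^2*3^( - 1) = - 4/3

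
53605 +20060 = 73665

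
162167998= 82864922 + 79303076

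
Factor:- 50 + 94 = 2^2 * 11^1 =44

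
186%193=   186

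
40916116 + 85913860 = 126829976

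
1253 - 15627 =-14374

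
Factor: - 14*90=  - 1260 = -2^2 * 3^2*5^1*7^1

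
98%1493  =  98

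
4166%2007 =152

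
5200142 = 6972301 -1772159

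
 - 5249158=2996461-8245619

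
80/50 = 8/5 = 1.60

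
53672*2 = 107344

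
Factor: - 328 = -2^3*41^1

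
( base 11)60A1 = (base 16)1FA1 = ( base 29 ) 9I6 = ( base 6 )101253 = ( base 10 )8097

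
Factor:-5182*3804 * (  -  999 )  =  19692615672 = 2^3*3^4*37^1*317^1*2591^1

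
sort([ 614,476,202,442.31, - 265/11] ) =[ - 265/11,202,442.31,476, 614]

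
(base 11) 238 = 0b100011011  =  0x11B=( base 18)FD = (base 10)283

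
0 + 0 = 0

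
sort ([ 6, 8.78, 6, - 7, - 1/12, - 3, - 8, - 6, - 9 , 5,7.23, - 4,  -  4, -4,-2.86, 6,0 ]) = [ - 9, - 8, - 7, - 6,  -  4, - 4, - 4, -3, - 2.86,  -  1/12 , 0,5,6,6,6,  7.23,8.78] 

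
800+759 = 1559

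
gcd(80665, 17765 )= 85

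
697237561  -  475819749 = 221417812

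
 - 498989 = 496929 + -995918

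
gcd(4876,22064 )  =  4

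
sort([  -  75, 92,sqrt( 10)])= [ - 75,sqrt( 10), 92 ] 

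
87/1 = 87   =  87.00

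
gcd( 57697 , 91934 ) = 1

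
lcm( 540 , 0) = 0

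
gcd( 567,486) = 81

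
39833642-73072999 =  -33239357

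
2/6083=2/6083 =0.00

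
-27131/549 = - 50+319/549 =- 49.42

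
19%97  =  19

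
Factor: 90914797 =29^1*83^1  *  107^1*353^1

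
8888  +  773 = 9661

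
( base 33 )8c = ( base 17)g4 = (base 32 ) 8k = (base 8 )424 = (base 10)276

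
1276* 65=82940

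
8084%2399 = 887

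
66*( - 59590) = - 3932940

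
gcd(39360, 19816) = 8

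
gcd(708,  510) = 6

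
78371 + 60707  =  139078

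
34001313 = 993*34241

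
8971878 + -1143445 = 7828433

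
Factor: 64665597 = 3^1*31^1*695329^1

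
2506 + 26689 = 29195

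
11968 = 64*187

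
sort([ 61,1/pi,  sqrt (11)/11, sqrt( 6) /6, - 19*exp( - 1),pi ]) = [-19*exp( - 1),sqrt(11)/11 , 1/pi,sqrt( 6)/6,pi, 61]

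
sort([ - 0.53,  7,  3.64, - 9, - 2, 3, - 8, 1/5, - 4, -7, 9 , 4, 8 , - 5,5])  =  [ - 9, - 8, - 7,  -  5, - 4, - 2 , - 0.53,1/5, 3,3.64,4 , 5, 7, 8, 9]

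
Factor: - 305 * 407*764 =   -  2^2*5^1*11^1*37^1*61^1*191^1 = - 94839140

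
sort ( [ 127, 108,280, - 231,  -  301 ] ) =[  -  301, - 231,108, 127, 280]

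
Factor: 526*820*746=2^4*5^1 * 41^1*263^1*373^1 = 321764720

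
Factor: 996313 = 61^1*16333^1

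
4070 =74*55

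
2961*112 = 331632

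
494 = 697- 203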